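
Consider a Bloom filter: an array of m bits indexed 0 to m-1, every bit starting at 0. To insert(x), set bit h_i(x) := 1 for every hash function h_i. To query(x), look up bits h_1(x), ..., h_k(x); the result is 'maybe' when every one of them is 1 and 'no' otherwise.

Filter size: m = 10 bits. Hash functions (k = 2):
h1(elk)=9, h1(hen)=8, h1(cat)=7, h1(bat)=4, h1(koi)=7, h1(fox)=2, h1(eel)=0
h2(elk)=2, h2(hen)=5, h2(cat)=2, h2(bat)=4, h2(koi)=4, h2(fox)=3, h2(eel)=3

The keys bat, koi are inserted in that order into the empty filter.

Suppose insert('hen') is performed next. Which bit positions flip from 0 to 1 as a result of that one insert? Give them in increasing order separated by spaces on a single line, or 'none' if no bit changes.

Answer: 5 8

Derivation:
Start: bits=0000000000
After insert 'bat': sets bits 4 -> bits=0000100000
After insert 'koi': sets bits 4 7 -> bits=0000100100
insert 'hen' would touch bits 5 8; currently bit5=0, bit8=0
Bits that are 0 among those (would change 0->1): 5 8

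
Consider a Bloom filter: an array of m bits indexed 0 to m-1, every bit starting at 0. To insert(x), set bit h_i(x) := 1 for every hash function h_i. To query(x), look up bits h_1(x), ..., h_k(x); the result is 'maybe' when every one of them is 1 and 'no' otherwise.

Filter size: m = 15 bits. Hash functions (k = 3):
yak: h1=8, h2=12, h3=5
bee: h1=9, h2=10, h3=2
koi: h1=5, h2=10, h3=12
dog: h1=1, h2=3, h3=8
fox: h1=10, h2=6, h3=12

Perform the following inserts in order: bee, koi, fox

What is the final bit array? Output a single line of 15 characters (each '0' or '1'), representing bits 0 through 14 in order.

Answer: 001001100110100

Derivation:
Start: bits=000000000000000
After insert 'bee': sets bits 2 9 10 -> bits=001000000110000
After insert 'koi': sets bits 5 10 12 -> bits=001001000110100
After insert 'fox': sets bits 6 10 12 -> bits=001001100110100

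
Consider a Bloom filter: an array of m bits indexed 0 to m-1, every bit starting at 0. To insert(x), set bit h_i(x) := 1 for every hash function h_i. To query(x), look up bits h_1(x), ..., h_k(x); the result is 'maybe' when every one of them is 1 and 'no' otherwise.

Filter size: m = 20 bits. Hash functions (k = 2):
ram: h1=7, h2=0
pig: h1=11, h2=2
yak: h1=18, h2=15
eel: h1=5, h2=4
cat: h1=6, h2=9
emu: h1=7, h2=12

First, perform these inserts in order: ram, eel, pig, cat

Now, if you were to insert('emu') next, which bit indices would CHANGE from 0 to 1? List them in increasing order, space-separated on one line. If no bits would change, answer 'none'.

Start: bits=00000000000000000000
After insert 'ram': sets bits 0 7 -> bits=10000001000000000000
After insert 'eel': sets bits 4 5 -> bits=10001101000000000000
After insert 'pig': sets bits 2 11 -> bits=10101101000100000000
After insert 'cat': sets bits 6 9 -> bits=10101111010100000000
insert 'emu' would touch bits 7 12; currently bit7=1, bit12=0
Bits that are 0 among those (would change 0->1): 12

Answer: 12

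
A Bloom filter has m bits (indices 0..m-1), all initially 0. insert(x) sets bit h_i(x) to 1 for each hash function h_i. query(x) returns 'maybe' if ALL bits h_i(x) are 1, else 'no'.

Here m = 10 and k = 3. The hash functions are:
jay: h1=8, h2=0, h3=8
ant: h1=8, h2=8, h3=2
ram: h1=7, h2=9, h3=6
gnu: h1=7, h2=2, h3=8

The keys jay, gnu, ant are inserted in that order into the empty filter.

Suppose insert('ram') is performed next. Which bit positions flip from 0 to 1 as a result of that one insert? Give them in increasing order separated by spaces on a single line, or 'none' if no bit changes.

Start: bits=0000000000
After insert 'jay': sets bits 0 8 -> bits=1000000010
After insert 'gnu': sets bits 2 7 8 -> bits=1010000110
After insert 'ant': sets bits 2 8 -> bits=1010000110
insert 'ram' would touch bits 6 7 9; currently bit6=0, bit7=1, bit9=0
Bits that are 0 among those (would change 0->1): 6 9

Answer: 6 9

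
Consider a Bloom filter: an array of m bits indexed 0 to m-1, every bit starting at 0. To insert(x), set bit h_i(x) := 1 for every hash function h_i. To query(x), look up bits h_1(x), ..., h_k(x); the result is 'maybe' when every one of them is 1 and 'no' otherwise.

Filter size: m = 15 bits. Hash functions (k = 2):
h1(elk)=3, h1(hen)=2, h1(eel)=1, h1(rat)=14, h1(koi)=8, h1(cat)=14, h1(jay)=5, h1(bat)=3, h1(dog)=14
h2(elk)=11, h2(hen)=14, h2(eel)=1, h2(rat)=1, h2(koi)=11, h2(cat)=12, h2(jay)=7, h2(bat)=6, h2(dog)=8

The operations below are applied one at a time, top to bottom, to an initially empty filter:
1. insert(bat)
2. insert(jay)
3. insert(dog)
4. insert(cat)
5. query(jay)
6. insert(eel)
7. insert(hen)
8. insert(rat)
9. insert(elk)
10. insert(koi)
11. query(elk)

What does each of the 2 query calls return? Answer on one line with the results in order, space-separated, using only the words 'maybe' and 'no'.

Answer: maybe maybe

Derivation:
Start: bits=000000000000000
Op 1: insert bat -> sets bits 3 6 -> bits=000100100000000
Op 2: insert jay -> sets bits 5 7 -> bits=000101110000000
Op 3: insert dog -> sets bits 8 14 -> bits=000101111000001
Op 4: insert cat -> sets bits 12 14 -> bits=000101111000101
Op 5: query jay -> checks bit5=1, bit7=1 (all 1) -> maybe
Op 6: insert eel -> sets bits 1 -> bits=010101111000101
Op 7: insert hen -> sets bits 2 14 -> bits=011101111000101
Op 8: insert rat -> sets bits 1 14 -> bits=011101111000101
Op 9: insert elk -> sets bits 3 11 -> bits=011101111001101
Op 10: insert koi -> sets bits 8 11 -> bits=011101111001101
Op 11: query elk -> checks bit3=1, bit11=1 (all 1) -> maybe
Query results in order: maybe maybe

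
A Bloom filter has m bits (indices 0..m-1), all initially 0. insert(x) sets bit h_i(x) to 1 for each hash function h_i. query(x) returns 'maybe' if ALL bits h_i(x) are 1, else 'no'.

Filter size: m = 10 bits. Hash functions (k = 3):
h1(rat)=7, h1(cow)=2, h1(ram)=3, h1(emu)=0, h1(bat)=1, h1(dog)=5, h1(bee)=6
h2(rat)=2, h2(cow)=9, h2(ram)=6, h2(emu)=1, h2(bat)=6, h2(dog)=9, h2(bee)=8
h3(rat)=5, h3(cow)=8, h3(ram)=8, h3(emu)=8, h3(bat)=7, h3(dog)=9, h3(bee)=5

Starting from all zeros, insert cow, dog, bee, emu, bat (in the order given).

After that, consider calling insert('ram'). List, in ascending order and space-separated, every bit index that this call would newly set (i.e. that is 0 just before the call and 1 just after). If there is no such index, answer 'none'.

Answer: 3

Derivation:
Start: bits=0000000000
After insert 'cow': sets bits 2 8 9 -> bits=0010000011
After insert 'dog': sets bits 5 9 -> bits=0010010011
After insert 'bee': sets bits 5 6 8 -> bits=0010011011
After insert 'emu': sets bits 0 1 8 -> bits=1110011011
After insert 'bat': sets bits 1 6 7 -> bits=1110011111
insert 'ram' would touch bits 3 6 8; currently bit3=0, bit6=1, bit8=1
Bits that are 0 among those (would change 0->1): 3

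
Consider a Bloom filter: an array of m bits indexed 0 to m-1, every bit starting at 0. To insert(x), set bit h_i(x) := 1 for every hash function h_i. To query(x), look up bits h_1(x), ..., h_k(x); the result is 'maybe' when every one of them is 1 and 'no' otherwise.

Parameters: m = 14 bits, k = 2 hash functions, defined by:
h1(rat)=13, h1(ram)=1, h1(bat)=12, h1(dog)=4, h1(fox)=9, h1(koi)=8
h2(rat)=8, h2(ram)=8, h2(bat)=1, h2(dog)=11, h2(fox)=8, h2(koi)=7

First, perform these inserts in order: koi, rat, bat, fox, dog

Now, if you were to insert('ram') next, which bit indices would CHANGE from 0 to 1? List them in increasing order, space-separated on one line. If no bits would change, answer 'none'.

Start: bits=00000000000000
After insert 'koi': sets bits 7 8 -> bits=00000001100000
After insert 'rat': sets bits 8 13 -> bits=00000001100001
After insert 'bat': sets bits 1 12 -> bits=01000001100011
After insert 'fox': sets bits 8 9 -> bits=01000001110011
After insert 'dog': sets bits 4 11 -> bits=01001001110111
insert 'ram' would touch bits 1 8; currently bit1=1, bit8=1
Bits that are 0 among those (would change 0->1): none

Answer: none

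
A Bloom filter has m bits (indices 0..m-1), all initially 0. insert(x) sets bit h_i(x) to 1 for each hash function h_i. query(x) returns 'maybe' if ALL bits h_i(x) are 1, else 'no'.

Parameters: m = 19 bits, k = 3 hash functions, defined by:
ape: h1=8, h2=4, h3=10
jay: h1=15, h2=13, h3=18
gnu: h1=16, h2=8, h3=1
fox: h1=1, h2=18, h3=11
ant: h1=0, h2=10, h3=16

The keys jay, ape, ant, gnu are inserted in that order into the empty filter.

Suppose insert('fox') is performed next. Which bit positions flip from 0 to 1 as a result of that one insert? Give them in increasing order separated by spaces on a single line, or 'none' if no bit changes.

Start: bits=0000000000000000000
After insert 'jay': sets bits 13 15 18 -> bits=0000000000000101001
After insert 'ape': sets bits 4 8 10 -> bits=0000100010100101001
After insert 'ant': sets bits 0 10 16 -> bits=1000100010100101101
After insert 'gnu': sets bits 1 8 16 -> bits=1100100010100101101
insert 'fox' would touch bits 1 11 18; currently bit1=1, bit11=0, bit18=1
Bits that are 0 among those (would change 0->1): 11

Answer: 11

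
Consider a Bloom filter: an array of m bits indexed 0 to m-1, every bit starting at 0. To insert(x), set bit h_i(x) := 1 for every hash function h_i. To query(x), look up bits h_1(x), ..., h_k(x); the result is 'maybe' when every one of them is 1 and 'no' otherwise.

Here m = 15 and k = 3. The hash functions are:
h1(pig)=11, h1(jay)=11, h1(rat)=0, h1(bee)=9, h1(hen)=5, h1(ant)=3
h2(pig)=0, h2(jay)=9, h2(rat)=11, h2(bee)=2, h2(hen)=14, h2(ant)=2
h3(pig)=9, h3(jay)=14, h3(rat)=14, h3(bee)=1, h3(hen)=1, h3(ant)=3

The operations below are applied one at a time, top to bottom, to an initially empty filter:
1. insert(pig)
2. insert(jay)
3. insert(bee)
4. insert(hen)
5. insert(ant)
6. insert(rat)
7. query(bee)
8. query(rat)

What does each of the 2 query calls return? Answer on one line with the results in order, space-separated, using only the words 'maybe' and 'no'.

Answer: maybe maybe

Derivation:
Start: bits=000000000000000
Op 1: insert pig -> sets bits 0 9 11 -> bits=100000000101000
Op 2: insert jay -> sets bits 9 11 14 -> bits=100000000101001
Op 3: insert bee -> sets bits 1 2 9 -> bits=111000000101001
Op 4: insert hen -> sets bits 1 5 14 -> bits=111001000101001
Op 5: insert ant -> sets bits 2 3 -> bits=111101000101001
Op 6: insert rat -> sets bits 0 11 14 -> bits=111101000101001
Op 7: query bee -> checks bit1=1, bit2=1, bit9=1 (all 1) -> maybe
Op 8: query rat -> checks bit0=1, bit11=1, bit14=1 (all 1) -> maybe
Query results in order: maybe maybe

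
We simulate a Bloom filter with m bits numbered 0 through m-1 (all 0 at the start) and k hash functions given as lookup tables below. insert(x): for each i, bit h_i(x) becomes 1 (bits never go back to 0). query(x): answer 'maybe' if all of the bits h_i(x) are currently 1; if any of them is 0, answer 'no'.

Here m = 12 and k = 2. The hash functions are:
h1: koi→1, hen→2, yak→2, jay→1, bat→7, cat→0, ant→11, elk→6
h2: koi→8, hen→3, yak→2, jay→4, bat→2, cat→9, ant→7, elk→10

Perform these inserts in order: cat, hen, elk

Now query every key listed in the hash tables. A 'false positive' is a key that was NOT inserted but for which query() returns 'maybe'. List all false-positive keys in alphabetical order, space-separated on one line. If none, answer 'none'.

Start: bits=000000000000
After insert 'cat': sets bits 0 9 -> bits=100000000100
After insert 'hen': sets bits 2 3 -> bits=101100000100
After insert 'elk': sets bits 6 10 -> bits=101100100110
Not inserted: ant bat jay koi yak — query each against bits=101100100110:
query ant: checks bit7=0, bit11=0 (has a 0) -> no => not a false positive
query bat: checks bit2=1, bit7=0 (has a 0) -> no => not a false positive
query jay: checks bit1=0, bit4=0 (has a 0) -> no => not a false positive
query koi: checks bit1=0, bit8=0 (has a 0) -> no => not a false positive
query yak: checks bit2=1 (all 1) -> maybe => FALSE POSITIVE
False positives (alphabetical): yak

Answer: yak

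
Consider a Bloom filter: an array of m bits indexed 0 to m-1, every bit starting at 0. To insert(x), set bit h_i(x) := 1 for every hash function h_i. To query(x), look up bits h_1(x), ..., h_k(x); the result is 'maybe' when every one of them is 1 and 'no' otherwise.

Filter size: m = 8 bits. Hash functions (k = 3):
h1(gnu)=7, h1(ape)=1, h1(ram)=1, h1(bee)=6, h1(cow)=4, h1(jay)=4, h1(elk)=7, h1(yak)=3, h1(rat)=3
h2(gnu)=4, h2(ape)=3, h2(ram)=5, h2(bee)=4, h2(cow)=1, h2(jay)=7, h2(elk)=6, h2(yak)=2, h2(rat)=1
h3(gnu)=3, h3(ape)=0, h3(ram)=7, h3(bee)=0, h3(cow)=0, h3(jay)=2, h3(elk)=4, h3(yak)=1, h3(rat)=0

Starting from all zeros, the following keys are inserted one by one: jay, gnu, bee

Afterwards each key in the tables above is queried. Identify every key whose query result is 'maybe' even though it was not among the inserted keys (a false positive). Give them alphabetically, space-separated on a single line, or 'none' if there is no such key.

Answer: elk

Derivation:
Start: bits=00000000
After insert 'jay': sets bits 2 4 7 -> bits=00101001
After insert 'gnu': sets bits 3 4 7 -> bits=00111001
After insert 'bee': sets bits 0 4 6 -> bits=10111011
Not inserted: ape cow elk ram rat yak — query each against bits=10111011:
query ape: checks bit0=1, bit1=0, bit3=1 (has a 0) -> no => not a false positive
query cow: checks bit0=1, bit1=0, bit4=1 (has a 0) -> no => not a false positive
query elk: checks bit4=1, bit6=1, bit7=1 (all 1) -> maybe => FALSE POSITIVE
query ram: checks bit1=0, bit5=0, bit7=1 (has a 0) -> no => not a false positive
query rat: checks bit0=1, bit1=0, bit3=1 (has a 0) -> no => not a false positive
query yak: checks bit1=0, bit2=1, bit3=1 (has a 0) -> no => not a false positive
False positives (alphabetical): elk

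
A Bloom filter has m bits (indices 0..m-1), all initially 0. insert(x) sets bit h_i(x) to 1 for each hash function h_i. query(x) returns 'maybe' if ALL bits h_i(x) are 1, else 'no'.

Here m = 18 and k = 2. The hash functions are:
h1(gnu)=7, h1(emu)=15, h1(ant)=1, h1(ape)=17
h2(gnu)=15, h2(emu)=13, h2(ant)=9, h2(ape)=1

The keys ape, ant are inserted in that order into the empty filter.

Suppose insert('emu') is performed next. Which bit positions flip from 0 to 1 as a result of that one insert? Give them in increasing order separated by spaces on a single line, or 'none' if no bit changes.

Answer: 13 15

Derivation:
Start: bits=000000000000000000
After insert 'ape': sets bits 1 17 -> bits=010000000000000001
After insert 'ant': sets bits 1 9 -> bits=010000000100000001
insert 'emu' would touch bits 13 15; currently bit13=0, bit15=0
Bits that are 0 among those (would change 0->1): 13 15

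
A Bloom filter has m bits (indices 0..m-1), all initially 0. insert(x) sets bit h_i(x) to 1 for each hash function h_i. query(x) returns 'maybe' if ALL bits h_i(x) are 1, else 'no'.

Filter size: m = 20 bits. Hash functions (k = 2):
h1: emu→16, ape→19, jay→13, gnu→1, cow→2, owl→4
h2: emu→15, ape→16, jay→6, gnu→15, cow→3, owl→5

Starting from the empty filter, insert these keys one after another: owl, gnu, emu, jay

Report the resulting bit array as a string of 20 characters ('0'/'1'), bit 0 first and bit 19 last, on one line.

Answer: 01001110000001011000

Derivation:
Start: bits=00000000000000000000
After insert 'owl': sets bits 4 5 -> bits=00001100000000000000
After insert 'gnu': sets bits 1 15 -> bits=01001100000000010000
After insert 'emu': sets bits 15 16 -> bits=01001100000000011000
After insert 'jay': sets bits 6 13 -> bits=01001110000001011000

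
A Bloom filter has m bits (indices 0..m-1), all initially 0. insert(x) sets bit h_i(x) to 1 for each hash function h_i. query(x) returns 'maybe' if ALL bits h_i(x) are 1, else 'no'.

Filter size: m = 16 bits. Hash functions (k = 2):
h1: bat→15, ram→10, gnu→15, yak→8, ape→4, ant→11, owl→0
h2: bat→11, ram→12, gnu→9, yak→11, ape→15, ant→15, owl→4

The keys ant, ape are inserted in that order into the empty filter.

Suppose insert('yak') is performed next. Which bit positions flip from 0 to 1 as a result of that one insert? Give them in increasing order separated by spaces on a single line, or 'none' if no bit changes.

Start: bits=0000000000000000
After insert 'ant': sets bits 11 15 -> bits=0000000000010001
After insert 'ape': sets bits 4 15 -> bits=0000100000010001
insert 'yak' would touch bits 8 11; currently bit8=0, bit11=1
Bits that are 0 among those (would change 0->1): 8

Answer: 8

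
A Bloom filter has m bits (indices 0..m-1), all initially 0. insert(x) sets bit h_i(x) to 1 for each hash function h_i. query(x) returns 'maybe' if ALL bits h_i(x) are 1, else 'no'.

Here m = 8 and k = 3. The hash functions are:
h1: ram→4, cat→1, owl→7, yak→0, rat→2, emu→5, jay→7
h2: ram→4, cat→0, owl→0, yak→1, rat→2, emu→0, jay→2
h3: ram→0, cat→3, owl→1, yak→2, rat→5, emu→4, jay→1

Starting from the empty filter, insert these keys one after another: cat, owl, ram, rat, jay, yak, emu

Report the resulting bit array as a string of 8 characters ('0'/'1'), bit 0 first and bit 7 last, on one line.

Answer: 11111101

Derivation:
Start: bits=00000000
After insert 'cat': sets bits 0 1 3 -> bits=11010000
After insert 'owl': sets bits 0 1 7 -> bits=11010001
After insert 'ram': sets bits 0 4 -> bits=11011001
After insert 'rat': sets bits 2 5 -> bits=11111101
After insert 'jay': sets bits 1 2 7 -> bits=11111101
After insert 'yak': sets bits 0 1 2 -> bits=11111101
After insert 'emu': sets bits 0 4 5 -> bits=11111101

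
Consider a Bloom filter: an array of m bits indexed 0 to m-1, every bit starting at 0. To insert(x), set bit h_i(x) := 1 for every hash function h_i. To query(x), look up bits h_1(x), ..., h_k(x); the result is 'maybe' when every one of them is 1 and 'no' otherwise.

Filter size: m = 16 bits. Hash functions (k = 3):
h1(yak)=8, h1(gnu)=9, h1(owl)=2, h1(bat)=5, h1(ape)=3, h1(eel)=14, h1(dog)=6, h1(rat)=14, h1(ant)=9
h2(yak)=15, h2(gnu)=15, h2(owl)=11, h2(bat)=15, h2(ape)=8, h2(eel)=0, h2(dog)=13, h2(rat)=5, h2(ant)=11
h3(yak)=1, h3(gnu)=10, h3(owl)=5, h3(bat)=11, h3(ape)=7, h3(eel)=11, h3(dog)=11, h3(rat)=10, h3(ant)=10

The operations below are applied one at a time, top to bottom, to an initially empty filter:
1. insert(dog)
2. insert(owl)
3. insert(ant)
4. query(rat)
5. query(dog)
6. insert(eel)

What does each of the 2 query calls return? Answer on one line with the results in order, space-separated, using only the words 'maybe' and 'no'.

Start: bits=0000000000000000
Op 1: insert dog -> sets bits 6 11 13 -> bits=0000001000010100
Op 2: insert owl -> sets bits 2 5 11 -> bits=0010011000010100
Op 3: insert ant -> sets bits 9 10 11 -> bits=0010011001110100
Op 4: query rat -> checks bit5=1, bit10=1, bit14=0 (has a 0) -> no
Op 5: query dog -> checks bit6=1, bit11=1, bit13=1 (all 1) -> maybe
Op 6: insert eel -> sets bits 0 11 14 -> bits=1010011001110110
Query results in order: no maybe

Answer: no maybe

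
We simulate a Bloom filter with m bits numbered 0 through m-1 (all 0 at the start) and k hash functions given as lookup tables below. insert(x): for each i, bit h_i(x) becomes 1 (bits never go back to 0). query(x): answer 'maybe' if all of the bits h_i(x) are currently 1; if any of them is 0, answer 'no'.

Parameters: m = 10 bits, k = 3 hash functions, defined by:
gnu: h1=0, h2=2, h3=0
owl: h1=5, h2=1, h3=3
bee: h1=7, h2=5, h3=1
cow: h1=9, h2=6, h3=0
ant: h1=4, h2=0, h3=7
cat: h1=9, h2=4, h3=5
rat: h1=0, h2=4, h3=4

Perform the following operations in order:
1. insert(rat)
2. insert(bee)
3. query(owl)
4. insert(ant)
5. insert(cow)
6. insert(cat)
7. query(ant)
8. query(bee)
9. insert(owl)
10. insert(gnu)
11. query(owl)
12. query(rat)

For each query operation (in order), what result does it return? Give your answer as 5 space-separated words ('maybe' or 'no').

Answer: no maybe maybe maybe maybe

Derivation:
Start: bits=0000000000
Op 1: insert rat -> sets bits 0 4 -> bits=1000100000
Op 2: insert bee -> sets bits 1 5 7 -> bits=1100110100
Op 3: query owl -> checks bit1=1, bit3=0, bit5=1 (has a 0) -> no
Op 4: insert ant -> sets bits 0 4 7 -> bits=1100110100
Op 5: insert cow -> sets bits 0 6 9 -> bits=1100111101
Op 6: insert cat -> sets bits 4 5 9 -> bits=1100111101
Op 7: query ant -> checks bit0=1, bit4=1, bit7=1 (all 1) -> maybe
Op 8: query bee -> checks bit1=1, bit5=1, bit7=1 (all 1) -> maybe
Op 9: insert owl -> sets bits 1 3 5 -> bits=1101111101
Op 10: insert gnu -> sets bits 0 2 -> bits=1111111101
Op 11: query owl -> checks bit1=1, bit3=1, bit5=1 (all 1) -> maybe
Op 12: query rat -> checks bit0=1, bit4=1 (all 1) -> maybe
Query results in order: no maybe maybe maybe maybe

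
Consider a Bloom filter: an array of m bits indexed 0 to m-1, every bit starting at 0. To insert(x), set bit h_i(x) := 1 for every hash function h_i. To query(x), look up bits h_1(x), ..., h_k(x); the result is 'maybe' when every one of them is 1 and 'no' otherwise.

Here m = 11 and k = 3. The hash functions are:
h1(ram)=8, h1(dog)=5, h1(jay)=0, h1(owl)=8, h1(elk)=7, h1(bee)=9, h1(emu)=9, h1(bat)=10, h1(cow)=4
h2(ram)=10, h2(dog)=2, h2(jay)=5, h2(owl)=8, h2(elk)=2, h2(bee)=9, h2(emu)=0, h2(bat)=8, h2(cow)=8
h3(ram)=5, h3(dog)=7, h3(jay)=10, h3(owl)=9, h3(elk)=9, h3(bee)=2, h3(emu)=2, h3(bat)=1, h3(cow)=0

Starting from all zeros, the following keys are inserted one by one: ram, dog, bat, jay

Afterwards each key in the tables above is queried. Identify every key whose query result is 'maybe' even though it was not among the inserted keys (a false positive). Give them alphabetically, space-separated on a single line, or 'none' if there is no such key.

Start: bits=00000000000
After insert 'ram': sets bits 5 8 10 -> bits=00000100101
After insert 'dog': sets bits 2 5 7 -> bits=00100101101
After insert 'bat': sets bits 1 8 10 -> bits=01100101101
After insert 'jay': sets bits 0 5 10 -> bits=11100101101
Not inserted: bee cow elk emu owl — query each against bits=11100101101:
query bee: checks bit2=1, bit9=0 (has a 0) -> no => not a false positive
query cow: checks bit0=1, bit4=0, bit8=1 (has a 0) -> no => not a false positive
query elk: checks bit2=1, bit7=1, bit9=0 (has a 0) -> no => not a false positive
query emu: checks bit0=1, bit2=1, bit9=0 (has a 0) -> no => not a false positive
query owl: checks bit8=1, bit9=0 (has a 0) -> no => not a false positive
False positives (alphabetical): none

Answer: none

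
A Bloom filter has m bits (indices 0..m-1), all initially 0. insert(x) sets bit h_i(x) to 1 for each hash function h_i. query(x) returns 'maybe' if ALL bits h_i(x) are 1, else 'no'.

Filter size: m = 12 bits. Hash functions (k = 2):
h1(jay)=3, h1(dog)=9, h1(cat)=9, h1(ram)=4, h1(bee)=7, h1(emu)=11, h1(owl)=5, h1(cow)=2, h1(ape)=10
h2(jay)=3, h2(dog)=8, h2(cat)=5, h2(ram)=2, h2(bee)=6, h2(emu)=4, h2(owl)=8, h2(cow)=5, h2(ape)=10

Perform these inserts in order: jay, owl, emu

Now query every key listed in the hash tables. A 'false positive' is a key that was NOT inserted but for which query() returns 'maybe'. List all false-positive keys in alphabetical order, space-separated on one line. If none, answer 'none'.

Answer: none

Derivation:
Start: bits=000000000000
After insert 'jay': sets bits 3 -> bits=000100000000
After insert 'owl': sets bits 5 8 -> bits=000101001000
After insert 'emu': sets bits 4 11 -> bits=000111001001
Not inserted: ape bee cat cow dog ram — query each against bits=000111001001:
query ape: checks bit10=0 (has a 0) -> no => not a false positive
query bee: checks bit6=0, bit7=0 (has a 0) -> no => not a false positive
query cat: checks bit5=1, bit9=0 (has a 0) -> no => not a false positive
query cow: checks bit2=0, bit5=1 (has a 0) -> no => not a false positive
query dog: checks bit8=1, bit9=0 (has a 0) -> no => not a false positive
query ram: checks bit2=0, bit4=1 (has a 0) -> no => not a false positive
False positives (alphabetical): none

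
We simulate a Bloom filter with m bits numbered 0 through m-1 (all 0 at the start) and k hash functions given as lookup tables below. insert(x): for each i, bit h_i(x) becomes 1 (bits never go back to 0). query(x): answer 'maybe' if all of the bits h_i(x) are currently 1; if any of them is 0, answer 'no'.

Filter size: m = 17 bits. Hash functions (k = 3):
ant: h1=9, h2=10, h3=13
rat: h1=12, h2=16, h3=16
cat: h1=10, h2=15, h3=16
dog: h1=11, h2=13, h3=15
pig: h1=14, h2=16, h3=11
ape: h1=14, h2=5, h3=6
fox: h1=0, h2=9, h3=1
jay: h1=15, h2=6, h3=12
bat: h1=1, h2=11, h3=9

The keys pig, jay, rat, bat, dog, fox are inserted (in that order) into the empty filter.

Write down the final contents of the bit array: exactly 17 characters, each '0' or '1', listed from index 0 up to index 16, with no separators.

Start: bits=00000000000000000
After insert 'pig': sets bits 11 14 16 -> bits=00000000000100101
After insert 'jay': sets bits 6 12 15 -> bits=00000010000110111
After insert 'rat': sets bits 12 16 -> bits=00000010000110111
After insert 'bat': sets bits 1 9 11 -> bits=01000010010110111
After insert 'dog': sets bits 11 13 15 -> bits=01000010010111111
After insert 'fox': sets bits 0 1 9 -> bits=11000010010111111

Answer: 11000010010111111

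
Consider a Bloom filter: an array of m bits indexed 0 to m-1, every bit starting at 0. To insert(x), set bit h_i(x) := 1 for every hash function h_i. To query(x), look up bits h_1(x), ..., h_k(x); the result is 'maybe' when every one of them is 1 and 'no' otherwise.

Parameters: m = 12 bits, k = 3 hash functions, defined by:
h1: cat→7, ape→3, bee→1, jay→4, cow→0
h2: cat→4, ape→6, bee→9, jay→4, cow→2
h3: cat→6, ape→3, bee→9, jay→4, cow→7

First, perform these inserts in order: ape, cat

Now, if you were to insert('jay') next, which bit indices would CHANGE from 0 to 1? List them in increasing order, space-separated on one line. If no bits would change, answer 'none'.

Answer: none

Derivation:
Start: bits=000000000000
After insert 'ape': sets bits 3 6 -> bits=000100100000
After insert 'cat': sets bits 4 6 7 -> bits=000110110000
insert 'jay' would touch bits 4; currently bit4=1
Bits that are 0 among those (would change 0->1): none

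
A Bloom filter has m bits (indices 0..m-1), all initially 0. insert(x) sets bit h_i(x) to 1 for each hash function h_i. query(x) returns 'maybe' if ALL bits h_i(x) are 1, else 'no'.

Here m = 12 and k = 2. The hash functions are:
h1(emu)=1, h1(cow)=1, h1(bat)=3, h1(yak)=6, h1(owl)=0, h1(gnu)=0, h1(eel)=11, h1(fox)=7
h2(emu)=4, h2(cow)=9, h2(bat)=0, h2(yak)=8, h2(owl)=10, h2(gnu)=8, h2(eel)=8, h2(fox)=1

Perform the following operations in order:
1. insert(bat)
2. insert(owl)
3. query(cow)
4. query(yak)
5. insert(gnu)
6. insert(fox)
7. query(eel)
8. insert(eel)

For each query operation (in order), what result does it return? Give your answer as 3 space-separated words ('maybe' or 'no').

Start: bits=000000000000
Op 1: insert bat -> sets bits 0 3 -> bits=100100000000
Op 2: insert owl -> sets bits 0 10 -> bits=100100000010
Op 3: query cow -> checks bit1=0, bit9=0 (has a 0) -> no
Op 4: query yak -> checks bit6=0, bit8=0 (has a 0) -> no
Op 5: insert gnu -> sets bits 0 8 -> bits=100100001010
Op 6: insert fox -> sets bits 1 7 -> bits=110100011010
Op 7: query eel -> checks bit8=1, bit11=0 (has a 0) -> no
Op 8: insert eel -> sets bits 8 11 -> bits=110100011011
Query results in order: no no no

Answer: no no no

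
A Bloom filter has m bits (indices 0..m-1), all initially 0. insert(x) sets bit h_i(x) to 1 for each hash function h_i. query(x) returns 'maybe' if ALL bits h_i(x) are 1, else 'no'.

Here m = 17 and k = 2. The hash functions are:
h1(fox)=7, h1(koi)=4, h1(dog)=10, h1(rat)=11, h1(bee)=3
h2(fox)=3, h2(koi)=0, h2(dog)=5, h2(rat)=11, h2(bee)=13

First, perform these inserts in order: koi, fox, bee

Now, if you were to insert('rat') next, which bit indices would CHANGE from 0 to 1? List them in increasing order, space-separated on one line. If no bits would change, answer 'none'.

Start: bits=00000000000000000
After insert 'koi': sets bits 0 4 -> bits=10001000000000000
After insert 'fox': sets bits 3 7 -> bits=10011001000000000
After insert 'bee': sets bits 3 13 -> bits=10011001000001000
insert 'rat' would touch bits 11; currently bit11=0
Bits that are 0 among those (would change 0->1): 11

Answer: 11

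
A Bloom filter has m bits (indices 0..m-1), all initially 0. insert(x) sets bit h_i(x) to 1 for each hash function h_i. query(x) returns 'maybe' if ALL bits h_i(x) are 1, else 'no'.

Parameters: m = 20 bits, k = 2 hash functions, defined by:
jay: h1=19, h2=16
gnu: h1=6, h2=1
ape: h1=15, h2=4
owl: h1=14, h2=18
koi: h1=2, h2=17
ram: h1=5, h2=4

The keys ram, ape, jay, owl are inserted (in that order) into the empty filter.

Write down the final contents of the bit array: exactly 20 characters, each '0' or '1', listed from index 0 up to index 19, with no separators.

Answer: 00001100000000111011

Derivation:
Start: bits=00000000000000000000
After insert 'ram': sets bits 4 5 -> bits=00001100000000000000
After insert 'ape': sets bits 4 15 -> bits=00001100000000010000
After insert 'jay': sets bits 16 19 -> bits=00001100000000011001
After insert 'owl': sets bits 14 18 -> bits=00001100000000111011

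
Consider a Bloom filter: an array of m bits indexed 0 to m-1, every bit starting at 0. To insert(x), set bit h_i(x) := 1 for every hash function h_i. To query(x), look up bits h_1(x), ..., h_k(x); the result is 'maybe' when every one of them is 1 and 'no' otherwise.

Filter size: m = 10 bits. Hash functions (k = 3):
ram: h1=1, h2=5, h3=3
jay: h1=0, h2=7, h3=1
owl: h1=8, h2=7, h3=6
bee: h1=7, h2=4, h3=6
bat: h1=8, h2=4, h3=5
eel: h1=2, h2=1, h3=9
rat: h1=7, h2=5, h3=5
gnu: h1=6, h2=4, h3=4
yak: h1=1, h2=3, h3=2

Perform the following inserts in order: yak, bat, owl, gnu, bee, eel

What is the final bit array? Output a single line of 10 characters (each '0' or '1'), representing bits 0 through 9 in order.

Start: bits=0000000000
After insert 'yak': sets bits 1 2 3 -> bits=0111000000
After insert 'bat': sets bits 4 5 8 -> bits=0111110010
After insert 'owl': sets bits 6 7 8 -> bits=0111111110
After insert 'gnu': sets bits 4 6 -> bits=0111111110
After insert 'bee': sets bits 4 6 7 -> bits=0111111110
After insert 'eel': sets bits 1 2 9 -> bits=0111111111

Answer: 0111111111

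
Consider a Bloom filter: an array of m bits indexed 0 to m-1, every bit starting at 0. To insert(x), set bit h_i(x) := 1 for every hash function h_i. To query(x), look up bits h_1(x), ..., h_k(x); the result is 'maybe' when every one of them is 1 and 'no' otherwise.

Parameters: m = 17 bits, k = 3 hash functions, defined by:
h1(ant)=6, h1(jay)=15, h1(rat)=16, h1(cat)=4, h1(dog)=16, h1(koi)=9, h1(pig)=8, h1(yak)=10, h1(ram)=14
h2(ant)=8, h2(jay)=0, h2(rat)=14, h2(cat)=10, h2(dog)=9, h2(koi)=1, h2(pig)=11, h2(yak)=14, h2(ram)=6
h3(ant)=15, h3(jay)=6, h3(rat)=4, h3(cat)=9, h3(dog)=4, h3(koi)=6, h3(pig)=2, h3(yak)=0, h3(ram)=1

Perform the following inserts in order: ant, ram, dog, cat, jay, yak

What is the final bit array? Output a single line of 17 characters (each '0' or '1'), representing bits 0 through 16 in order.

Answer: 11001010111000111

Derivation:
Start: bits=00000000000000000
After insert 'ant': sets bits 6 8 15 -> bits=00000010100000010
After insert 'ram': sets bits 1 6 14 -> bits=01000010100000110
After insert 'dog': sets bits 4 9 16 -> bits=01001010110000111
After insert 'cat': sets bits 4 9 10 -> bits=01001010111000111
After insert 'jay': sets bits 0 6 15 -> bits=11001010111000111
After insert 'yak': sets bits 0 10 14 -> bits=11001010111000111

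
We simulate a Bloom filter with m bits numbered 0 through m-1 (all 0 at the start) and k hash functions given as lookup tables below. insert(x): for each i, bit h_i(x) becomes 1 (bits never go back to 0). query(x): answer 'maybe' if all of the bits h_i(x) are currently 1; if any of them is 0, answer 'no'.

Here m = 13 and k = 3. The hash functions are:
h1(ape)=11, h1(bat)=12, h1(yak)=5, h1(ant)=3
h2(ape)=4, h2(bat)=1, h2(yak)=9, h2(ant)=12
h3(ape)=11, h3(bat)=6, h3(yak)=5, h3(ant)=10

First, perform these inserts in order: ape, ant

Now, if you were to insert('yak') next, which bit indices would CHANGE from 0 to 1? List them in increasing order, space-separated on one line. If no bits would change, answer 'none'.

Answer: 5 9

Derivation:
Start: bits=0000000000000
After insert 'ape': sets bits 4 11 -> bits=0000100000010
After insert 'ant': sets bits 3 10 12 -> bits=0001100000111
insert 'yak' would touch bits 5 9; currently bit5=0, bit9=0
Bits that are 0 among those (would change 0->1): 5 9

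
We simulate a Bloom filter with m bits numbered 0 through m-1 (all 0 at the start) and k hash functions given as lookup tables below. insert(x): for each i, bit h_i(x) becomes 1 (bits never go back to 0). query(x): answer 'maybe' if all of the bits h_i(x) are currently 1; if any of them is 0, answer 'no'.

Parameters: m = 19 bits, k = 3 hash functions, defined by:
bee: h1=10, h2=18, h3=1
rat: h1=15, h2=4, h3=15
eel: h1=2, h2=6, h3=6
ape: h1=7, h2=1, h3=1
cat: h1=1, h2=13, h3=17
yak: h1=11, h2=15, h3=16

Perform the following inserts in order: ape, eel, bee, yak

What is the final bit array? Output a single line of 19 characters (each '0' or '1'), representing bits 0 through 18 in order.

Start: bits=0000000000000000000
After insert 'ape': sets bits 1 7 -> bits=0100000100000000000
After insert 'eel': sets bits 2 6 -> bits=0110001100000000000
After insert 'bee': sets bits 1 10 18 -> bits=0110001100100000001
After insert 'yak': sets bits 11 15 16 -> bits=0110001100110001101

Answer: 0110001100110001101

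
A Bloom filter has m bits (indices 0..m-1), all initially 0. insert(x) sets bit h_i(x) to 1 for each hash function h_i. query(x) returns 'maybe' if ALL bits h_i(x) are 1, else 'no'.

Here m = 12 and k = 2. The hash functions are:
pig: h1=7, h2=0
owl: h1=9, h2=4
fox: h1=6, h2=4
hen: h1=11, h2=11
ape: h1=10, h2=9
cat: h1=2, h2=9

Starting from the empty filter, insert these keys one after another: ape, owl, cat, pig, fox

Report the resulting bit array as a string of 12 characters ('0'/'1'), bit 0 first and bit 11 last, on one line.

Start: bits=000000000000
After insert 'ape': sets bits 9 10 -> bits=000000000110
After insert 'owl': sets bits 4 9 -> bits=000010000110
After insert 'cat': sets bits 2 9 -> bits=001010000110
After insert 'pig': sets bits 0 7 -> bits=101010010110
After insert 'fox': sets bits 4 6 -> bits=101010110110

Answer: 101010110110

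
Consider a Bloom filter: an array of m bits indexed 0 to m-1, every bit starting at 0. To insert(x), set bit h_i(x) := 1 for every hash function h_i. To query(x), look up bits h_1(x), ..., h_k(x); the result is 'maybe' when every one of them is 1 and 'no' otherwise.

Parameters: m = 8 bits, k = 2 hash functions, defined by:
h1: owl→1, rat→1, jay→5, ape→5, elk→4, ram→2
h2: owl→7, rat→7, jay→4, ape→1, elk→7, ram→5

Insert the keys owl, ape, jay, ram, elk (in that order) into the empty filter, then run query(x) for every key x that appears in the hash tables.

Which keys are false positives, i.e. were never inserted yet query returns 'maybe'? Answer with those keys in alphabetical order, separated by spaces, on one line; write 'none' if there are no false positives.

Start: bits=00000000
After insert 'owl': sets bits 1 7 -> bits=01000001
After insert 'ape': sets bits 1 5 -> bits=01000101
After insert 'jay': sets bits 4 5 -> bits=01001101
After insert 'ram': sets bits 2 5 -> bits=01101101
After insert 'elk': sets bits 4 7 -> bits=01101101
Not inserted: rat — query each against bits=01101101:
query rat: checks bit1=1, bit7=1 (all 1) -> maybe => FALSE POSITIVE
False positives (alphabetical): rat

Answer: rat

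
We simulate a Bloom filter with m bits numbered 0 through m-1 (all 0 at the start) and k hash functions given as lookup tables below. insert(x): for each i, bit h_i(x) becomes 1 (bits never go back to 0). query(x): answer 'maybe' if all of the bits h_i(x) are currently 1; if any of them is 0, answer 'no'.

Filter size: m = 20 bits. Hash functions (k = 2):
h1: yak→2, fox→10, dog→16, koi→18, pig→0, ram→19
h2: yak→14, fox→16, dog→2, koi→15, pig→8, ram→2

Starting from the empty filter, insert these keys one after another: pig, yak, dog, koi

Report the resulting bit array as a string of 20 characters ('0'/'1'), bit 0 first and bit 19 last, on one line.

Answer: 10100000100000111010

Derivation:
Start: bits=00000000000000000000
After insert 'pig': sets bits 0 8 -> bits=10000000100000000000
After insert 'yak': sets bits 2 14 -> bits=10100000100000100000
After insert 'dog': sets bits 2 16 -> bits=10100000100000101000
After insert 'koi': sets bits 15 18 -> bits=10100000100000111010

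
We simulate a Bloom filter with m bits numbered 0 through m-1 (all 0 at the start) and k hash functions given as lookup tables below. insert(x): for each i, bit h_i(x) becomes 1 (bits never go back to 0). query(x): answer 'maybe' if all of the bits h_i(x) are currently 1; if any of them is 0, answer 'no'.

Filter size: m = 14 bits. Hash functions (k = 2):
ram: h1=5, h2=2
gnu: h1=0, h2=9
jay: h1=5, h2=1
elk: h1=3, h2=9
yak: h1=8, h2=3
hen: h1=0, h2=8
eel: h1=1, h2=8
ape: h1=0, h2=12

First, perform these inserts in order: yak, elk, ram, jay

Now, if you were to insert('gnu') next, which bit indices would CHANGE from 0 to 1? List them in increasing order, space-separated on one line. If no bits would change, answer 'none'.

Answer: 0

Derivation:
Start: bits=00000000000000
After insert 'yak': sets bits 3 8 -> bits=00010000100000
After insert 'elk': sets bits 3 9 -> bits=00010000110000
After insert 'ram': sets bits 2 5 -> bits=00110100110000
After insert 'jay': sets bits 1 5 -> bits=01110100110000
insert 'gnu' would touch bits 0 9; currently bit0=0, bit9=1
Bits that are 0 among those (would change 0->1): 0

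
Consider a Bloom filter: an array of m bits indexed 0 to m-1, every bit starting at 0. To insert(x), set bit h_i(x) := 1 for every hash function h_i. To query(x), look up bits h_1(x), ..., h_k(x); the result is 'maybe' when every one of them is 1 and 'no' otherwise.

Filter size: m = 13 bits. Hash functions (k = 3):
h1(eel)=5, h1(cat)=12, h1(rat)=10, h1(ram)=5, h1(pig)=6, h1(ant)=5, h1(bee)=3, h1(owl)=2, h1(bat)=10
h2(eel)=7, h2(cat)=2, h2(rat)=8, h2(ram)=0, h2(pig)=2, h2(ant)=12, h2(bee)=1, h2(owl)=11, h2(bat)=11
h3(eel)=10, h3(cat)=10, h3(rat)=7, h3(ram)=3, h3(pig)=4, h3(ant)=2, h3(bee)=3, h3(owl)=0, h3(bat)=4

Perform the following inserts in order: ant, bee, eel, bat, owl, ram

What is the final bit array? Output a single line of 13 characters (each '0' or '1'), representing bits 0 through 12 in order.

Start: bits=0000000000000
After insert 'ant': sets bits 2 5 12 -> bits=0010010000001
After insert 'bee': sets bits 1 3 -> bits=0111010000001
After insert 'eel': sets bits 5 7 10 -> bits=0111010100101
After insert 'bat': sets bits 4 10 11 -> bits=0111110100111
After insert 'owl': sets bits 0 2 11 -> bits=1111110100111
After insert 'ram': sets bits 0 3 5 -> bits=1111110100111

Answer: 1111110100111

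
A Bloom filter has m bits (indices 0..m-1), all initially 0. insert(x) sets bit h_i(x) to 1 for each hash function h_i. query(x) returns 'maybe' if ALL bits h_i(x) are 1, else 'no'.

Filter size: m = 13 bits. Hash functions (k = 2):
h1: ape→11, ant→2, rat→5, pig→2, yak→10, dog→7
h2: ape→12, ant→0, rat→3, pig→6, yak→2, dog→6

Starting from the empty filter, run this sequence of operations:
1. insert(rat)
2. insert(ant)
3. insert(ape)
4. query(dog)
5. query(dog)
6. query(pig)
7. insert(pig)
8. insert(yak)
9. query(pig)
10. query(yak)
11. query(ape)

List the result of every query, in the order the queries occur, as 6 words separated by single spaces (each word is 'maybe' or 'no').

Start: bits=0000000000000
Op 1: insert rat -> sets bits 3 5 -> bits=0001010000000
Op 2: insert ant -> sets bits 0 2 -> bits=1011010000000
Op 3: insert ape -> sets bits 11 12 -> bits=1011010000011
Op 4: query dog -> checks bit6=0, bit7=0 (has a 0) -> no
Op 5: query dog -> checks bit6=0, bit7=0 (has a 0) -> no
Op 6: query pig -> checks bit2=1, bit6=0 (has a 0) -> no
Op 7: insert pig -> sets bits 2 6 -> bits=1011011000011
Op 8: insert yak -> sets bits 2 10 -> bits=1011011000111
Op 9: query pig -> checks bit2=1, bit6=1 (all 1) -> maybe
Op 10: query yak -> checks bit2=1, bit10=1 (all 1) -> maybe
Op 11: query ape -> checks bit11=1, bit12=1 (all 1) -> maybe
Query results in order: no no no maybe maybe maybe

Answer: no no no maybe maybe maybe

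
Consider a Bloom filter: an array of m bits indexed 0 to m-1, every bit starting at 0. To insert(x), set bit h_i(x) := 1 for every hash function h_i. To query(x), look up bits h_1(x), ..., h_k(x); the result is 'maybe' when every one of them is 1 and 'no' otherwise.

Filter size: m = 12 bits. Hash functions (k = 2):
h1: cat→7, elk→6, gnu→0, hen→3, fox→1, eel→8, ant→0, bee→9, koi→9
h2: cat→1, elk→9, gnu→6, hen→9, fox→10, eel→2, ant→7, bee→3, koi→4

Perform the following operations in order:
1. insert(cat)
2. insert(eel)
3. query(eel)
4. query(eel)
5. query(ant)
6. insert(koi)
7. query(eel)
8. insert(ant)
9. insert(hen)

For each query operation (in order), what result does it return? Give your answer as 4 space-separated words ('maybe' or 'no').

Answer: maybe maybe no maybe

Derivation:
Start: bits=000000000000
Op 1: insert cat -> sets bits 1 7 -> bits=010000010000
Op 2: insert eel -> sets bits 2 8 -> bits=011000011000
Op 3: query eel -> checks bit2=1, bit8=1 (all 1) -> maybe
Op 4: query eel -> checks bit2=1, bit8=1 (all 1) -> maybe
Op 5: query ant -> checks bit0=0, bit7=1 (has a 0) -> no
Op 6: insert koi -> sets bits 4 9 -> bits=011010011100
Op 7: query eel -> checks bit2=1, bit8=1 (all 1) -> maybe
Op 8: insert ant -> sets bits 0 7 -> bits=111010011100
Op 9: insert hen -> sets bits 3 9 -> bits=111110011100
Query results in order: maybe maybe no maybe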